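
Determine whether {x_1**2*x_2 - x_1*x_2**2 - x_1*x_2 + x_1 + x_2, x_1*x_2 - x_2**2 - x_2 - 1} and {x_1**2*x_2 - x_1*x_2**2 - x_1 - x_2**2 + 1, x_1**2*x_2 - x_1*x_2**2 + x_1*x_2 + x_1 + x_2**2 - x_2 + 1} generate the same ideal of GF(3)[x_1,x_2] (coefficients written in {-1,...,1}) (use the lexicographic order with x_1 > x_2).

No, the ideals differ.

For a fixed monomial order, each ideal has a unique reduced Gröbner basis; comparing bases decides equality.
Buchberger on the first generating set:
f_1 = x_1**2*x_2 - x_1*x_2**2 - x_1*x_2 + x_1 + x_2, LT = x_1**2*x_2.
f_2 = x_1*x_2 - x_2**2 - x_2 - 1, LT = x_1*x_2.

S(f_1,f_2): lcm = x_1**2*x_2. S = -x_1 + x_2.
  leading term x_1: no divisor's leading term divides it; move -x_1 to the remainder.
  leading term x_2: no divisor's leading term divides it; move x_2 to the remainder.
  remainder -x_1 + x_2 ≠ 0; add g_3 = -x_1 + x_2 to the basis.

S(f_1,g_3): lcm = x_1**2*x_2. S = -x_1*x_2 + x_1 + x_2.
  leading term x_1*x_2: subtract (-1)·f_2 from -x_1*x_2 + x_1 + x_2 → x_1 - x_2**2 - 1
  leading term x_1: subtract (-1)·g_3 from x_1 - x_2**2 - 1 → -x_2**2 + x_2 - 1
  leading term x_2**2: no divisor's leading term divides it; move -x_2**2 to the remainder.
  leading term x_2: no divisor's leading term divides it; move x_2 to the remainder.
  leading term 1: no divisor's leading term divides it; move -1 to the remainder.
  remainder -x_2**2 + x_2 - 1 ≠ 0; add g_4 = -x_2**2 + x_2 - 1 to the basis.

S(f_2,g_3): lcm = x_1*x_2. S = -x_2 - 1.
  leading term x_2: no divisor's leading term divides it; move -x_2 to the remainder.
  leading term 1: no divisor's leading term divides it; move -1 to the remainder.
  remainder -x_2 - 1 ≠ 0; add g_5 = -x_2 - 1 to the basis.

The other S-polynomials (S(f_1,g_4), S(f_2,g_4), S(g_3,g_4), S(f_1,g_5), S(f_2,g_5), S(g_3,g_5), S(g_4,g_5)) all reduce to 0 modulo the current basis, so we have a Gröbner basis.
Inter-reduce: drop elements whose leading term is divisible by another's, tail-reduce, and make monic.
Reduced Gröbner basis: {x_1 + 1, x_2 + 1}.

Buchberger on the second generating set:
h_1 = x_1**2*x_2 - x_1*x_2**2 - x_1 - x_2**2 + 1, LT = x_1**2*x_2.
h_2 = x_1**2*x_2 - x_1*x_2**2 + x_1*x_2 + x_1 + x_2**2 - x_2 + 1, LT = x_1**2*x_2.

S(h_1,h_2): lcm = x_1**2*x_2. S = -x_1*x_2 + x_1 + x_2**2 + x_2.
  leading term x_1*x_2: no divisor's leading term divides it; move -x_1*x_2 to the remainder.
  leading term x_1: no divisor's leading term divides it; move x_1 to the remainder.
  leading term x_2**2: no divisor's leading term divides it; move x_2**2 to the remainder.
  leading term x_2: no divisor's leading term divides it; move x_2 to the remainder.
  remainder -x_1*x_2 + x_1 + x_2**2 + x_2 ≠ 0; add k_3 = -x_1*x_2 + x_1 + x_2**2 + x_2 to the basis.

S(h_1,k_3): lcm = x_1**2*x_2. S = x_1**2 + x_1*x_2 - x_1 - x_2**2 + 1.
  leading term x_1**2: no divisor's leading term divides it; move x_1**2 to the remainder.
  leading term x_1*x_2: subtract (-1)·k_3 from x_1*x_2 - x_1 - x_2**2 + 1 → x_2 + 1
  leading term x_2: no divisor's leading term divides it; move x_2 to the remainder.
  leading term 1: no divisor's leading term divides it; move 1 to the remainder.
  remainder x_1**2 + x_2 + 1 ≠ 0; add k_4 = x_1**2 + x_2 + 1 to the basis.

S(h_1,k_4): lcm = x_1**2*x_2. S = -x_1*x_2**2 - x_1 + x_2**2 - x_2 + 1.
  leading term x_1*x_2**2: subtract (x_2)·k_3 from -x_1*x_2**2 - x_1 + x_2**2 - x_2 + 1 → -x_1*x_2 - x_1 - x_2**3 - x_2 + 1
  leading term x_1*x_2: subtract (1)·k_3 from -x_1*x_2 - x_1 - x_2**3 - x_2 + 1 → x_1 - x_2**3 - x_2**2 + x_2 + 1
  leading term x_1: no divisor's leading term divides it; move x_1 to the remainder.
  leading term x_2**3: no divisor's leading term divides it; move -x_2**3 to the remainder.
  leading term x_2**2: no divisor's leading term divides it; move -x_2**2 to the remainder.
  leading term x_2: no divisor's leading term divides it; move x_2 to the remainder.
  leading term 1: no divisor's leading term divides it; move 1 to the remainder.
  remainder x_1 - x_2**3 - x_2**2 + x_2 + 1 ≠ 0; add k_5 = x_1 - x_2**3 - x_2**2 + x_2 + 1 to the basis.

S(h_1,k_5): lcm = x_1**2*x_2. S = x_1*x_2**4 + x_1*x_2**3 + x_1*x_2**2 - x_1*x_2 - x_1 - x_2**2 + 1.
  leading term x_1*x_2**4: subtract (-x_2**3)·k_3 from x_1*x_2**4 + x_1*x_2**3 + x_1*x_2**2 - x_1*x_2 - x_1 - x_2**2 + 1 → -x_1*x_2**3 + x_1*x_2**2 - x_1*x_2 - x_1 + x_2**5 + x_2**4 - x_2**2 + 1
  leading term x_1*x_2**3: subtract (x_2**2)·k_3 from -x_1*x_2**3 + x_1*x_2**2 - x_1*x_2 - x_1 + x_2**5 + x_2**4 - x_2**2 + 1 → -x_1*x_2 - x_1 + x_2**5 - x_2**3 - x_2**2 + 1
  leading term x_1*x_2: subtract (1)·k_3 from -x_1*x_2 - x_1 + x_2**5 - x_2**3 - x_2**2 + 1 → x_1 + x_2**5 - x_2**3 + x_2**2 - x_2 + 1
  leading term x_1: subtract (1)·k_5 from x_1 + x_2**5 - x_2**3 + x_2**2 - x_2 + 1 → x_2**5 - x_2**2 + x_2
  leading term x_2**5: no divisor's leading term divides it; move x_2**5 to the remainder.
  leading term x_2**2: no divisor's leading term divides it; move -x_2**2 to the remainder.
  leading term x_2: no divisor's leading term divides it; move x_2 to the remainder.
  remainder x_2**5 - x_2**2 + x_2 ≠ 0; add k_6 = x_2**5 - x_2**2 + x_2 to the basis.

S(k_3,k_5): lcm = x_1*x_2. S = -x_1 + x_2**4 + x_2**3 + x_2**2 + x_2.
  leading term x_1: subtract (-1)·k_5 from -x_1 + x_2**4 + x_2**3 + x_2**2 + x_2 → x_2**4 - x_2 + 1
  leading term x_2**4: no divisor's leading term divides it; move x_2**4 to the remainder.
  leading term x_2: no divisor's leading term divides it; move -x_2 to the remainder.
  leading term 1: no divisor's leading term divides it; move 1 to the remainder.
  remainder x_2**4 - x_2 + 1 ≠ 0; add k_7 = x_2**4 - x_2 + 1 to the basis.

The other S-polynomials (S(h_2,k_3), S(h_2,k_4), S(k_3,k_4), S(h_2,k_5), S(k_4,k_5), S(h_1,k_6), S(h_2,k_6), S(k_3,k_6), S(k_4,k_6), S(k_5,k_6), S(h_1,k_7), S(h_2,k_7), S(k_3,k_7), S(k_4,k_7), S(k_5,k_7), S(k_6,k_7)) all reduce to 0 modulo the current basis, so we have a Gröbner basis.
Inter-reduce: drop elements whose leading term is divisible by another's, tail-reduce, and make monic.
Reduced Gröbner basis: {x_1 - x_2**3 - x_2**2 + x_2 + 1, x_2**4 - x_2 + 1}.

Since the reduced bases disagree, the two ideals are not the same.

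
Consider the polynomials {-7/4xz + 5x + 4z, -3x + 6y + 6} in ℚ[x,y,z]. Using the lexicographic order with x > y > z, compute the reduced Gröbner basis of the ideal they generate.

G = {x - 2y - 2, yz - 20/7y - 1/7z - 20/7}

f_1 = -7/4xz + 5x + 4z, LT = xz.
f_2 = -3x + 6y + 6, LT = x.

S(f_1,f_2): lcm = xz. S = -20/7x + 2yz - 2/7z.
  leading term x: subtract (20/21)·f_2 from -20/7x + 2yz - 2/7z → 2yz - 40/7y - 2/7z - 40/7
  leading term yz: no divisor's leading term divides it; move 2yz to the remainder.
  leading term y: no divisor's leading term divides it; move -40/7y to the remainder.
  leading term z: no divisor's leading term divides it; move -2/7z to the remainder.
  leading term 1: no divisor's leading term divides it; move -40/7 to the remainder.
  remainder 2yz - 40/7y - 2/7z - 40/7 ≠ 0; add g_3 = 2yz - 40/7y - 2/7z - 40/7 to the basis.

S(f_1,g_3): lcm = xyz. S = 1/7xz + 20/7x - 16/7yz.
  leading term xz: subtract (-4/49)·f_1 from 1/7xz + 20/7x - 16/7yz → 160/49x - 16/7yz + 16/49z
  leading term x: subtract (-160/147)·f_2 from 160/49x - 16/7yz + 16/49z → -16/7yz + 320/49y + 16/49z + 320/49
  leading term yz: subtract (-8/7)·g_3 from -16/7yz + 320/49y + 16/49z + 320/49 → 0
  remainder 0.

S(f_2,g_3): leading monomials are coprime, so the S-polynomial reduces to 0 (Buchberger's first criterion).
Every S-polynomial of the final basis reduces to 0, so we have a Gröbner basis.
Inter-reduce: drop elements whose leading term is divisible by another's, tail-reduce, and make monic.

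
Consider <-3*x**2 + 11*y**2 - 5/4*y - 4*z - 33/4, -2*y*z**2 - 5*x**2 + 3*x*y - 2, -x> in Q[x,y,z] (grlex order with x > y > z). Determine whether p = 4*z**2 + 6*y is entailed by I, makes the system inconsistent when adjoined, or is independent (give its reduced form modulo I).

Adjoining 4*z**2 + 6*y makes the ideal the whole ring: the system is inconsistent.

First compute the reduced Gröbner basis of I by Buchberger's algorithm.
f_1 = -3*x**2 + 11*y**2 - 5/4*y - 4*z - 33/4, LT = x**2.
f_2 = -2*y*z**2 - 5*x**2 + 3*x*y - 2, LT = y*z**2.
f_3 = -x, LT = x.

S(f_1,f_3): lcm = x**2. S = -11/3*y**2 + 5/12*y + 4/3*z + 11/4.
  leading term y**2: no divisor's leading term divides it; move -11/3*y**2 to the remainder.
  leading term y: no divisor's leading term divides it; move 5/12*y to the remainder.
  leading term z: no divisor's leading term divides it; move 4/3*z to the remainder.
  leading term 1: no divisor's leading term divides it; move 11/4 to the remainder.
  remainder -11/3*y**2 + 5/12*y + 4/3*z + 11/4 ≠ 0; add h_4 = -11/3*y**2 + 5/12*y + 4/3*z + 11/4 to the basis.

S(f_2,h_4): lcm = y**2*z**2. S = 5/2*x**2*y - 3/2*x*y**2 + 5/44*y*z**2 + 4/11*z**3 + 3/4*z**2 + y.
  leading term x**2*y: subtract (-5/6*y)·f_1 from 5/2*x**2*y - 3/2*x*y**2 + 5/44*y*z**2 + 4/11*z**3 + 3/4*z**2 + y → -3/2*x*y**2 + 55/6*y**3 + 5/44*y*z**2 + 4/11*z**3 - 25/24*y**2 - 10/3*y*z + 3/4*z**2 - 47/8*y
  leading term x*y**2: subtract (3/2*y**2)·f_3 from -3/2*x*y**2 + 55/6*y**3 + 5/44*y*z**2 + 4/11*z**3 - 25/24*y**2 - 10/3*y*z + 3/4*z**2 - 47/8*y → 55/6*y**3 + 5/44*y*z**2 + 4/11*z**3 - 25/24*y**2 - 10/3*y*z + 3/4*z**2 - 47/8*y
  leading term y**3: subtract (-5/2*y)·h_4 from 55/6*y**3 + 5/44*y*z**2 + 4/11*z**3 - 25/24*y**2 - 10/3*y*z + 3/4*z**2 - 47/8*y → 5/44*y*z**2 + 4/11*z**3 + 3/4*z**2 + y
  leading term y*z**2: subtract (-5/88)·f_2 from 5/44*y*z**2 + 4/11*z**3 + 3/4*z**2 + y → 4/11*z**3 - 25/88*x**2 + 15/88*x*y + 3/4*z**2 + y - 5/44
  leading term z**3: no divisor's leading term divides it; move 4/11*z**3 to the remainder.
  leading term x**2: subtract (25/264)·f_1 from -25/88*x**2 + 15/88*x*y + 3/4*z**2 + y - 5/44 → 15/88*x*y - 25/24*y**2 + 3/4*z**2 + 1181/1056*y + 25/66*z + 235/352
  leading term x*y: subtract (-15/88*y)·f_3 from 15/88*x*y - 25/24*y**2 + 3/4*z**2 + 1181/1056*y + 25/66*z + 235/352 → -25/24*y**2 + 3/4*z**2 + 1181/1056*y + 25/66*z + 235/352
  leading term y**2: subtract (25/88)·h_4 from -25/24*y**2 + 3/4*z**2 + 1181/1056*y + 25/66*z + 235/352 → 3/4*z**2 + y - 5/44
  leading term z**2: no divisor's leading term divides it; move 3/4*z**2 to the remainder.
  leading term y: no divisor's leading term divides it; move y to the remainder.
  leading term 1: no divisor's leading term divides it; move -5/44 to the remainder.
  remainder 4/11*z**3 + 3/4*z**2 + y - 5/44 ≠ 0; add h_5 = 4/11*z**3 + 3/4*z**2 + y - 5/44 to the basis.

The other S-polynomials (S(f_1,f_2), S(f_2,f_3), S(f_1,h_4), S(f_3,h_4), S(f_1,h_5), S(f_2,h_5), S(f_3,h_5), S(h_4,h_5)) all reduce to 0 modulo the current basis, so we have a Gröbner basis.
Inter-reduce: drop elements whose leading term is divisible by another's, tail-reduce, and make monic.
Reduced Gröbner basis: {y*z**2 + 1, z**3 + 33/16*z**2 + 11/4*y - 5/16, y**2 - 5/44*y - 4/11*z - 3/4, x}.
Label its elements g_1 = y*z**2 + 1, g_2 = z**3 + 33/16*z**2 + 11/4*y - 5/16, g_3 = y**2 - 5/44*y - 4/11*z - 3/4, g_4 = x.

Reduce p = 4*z**2 + 6*y modulo G:
  leading term z**2: no divisor's leading term divides it; move 4*z**2 to the remainder.
  leading term y: no divisor's leading term divides it; move 6*y to the remainder.
  normal form = 4*z**2 + 6*y.
The normal form is nonzero, so p ∉ I. Since p minus its normal form lies in I, I + (p) = I + (r) where r = 4*z**2 + 6*y; decide whether this ideal is the whole ring.
Run Buchberger on G together with r (pairs among the g_i already reduce to 0 since G is a Gröbner basis):
g_1 = y*z**2 + 1, LT = y*z**2.
g_2 = z**3 + 33/16*z**2 + 11/4*y - 5/16, LT = z**3.
g_3 = y**2 - 5/44*y - 4/11*z - 3/4, LT = y**2.
g_4 = x, LT = x.
r = 4*z**2 + 6*y, LT = z**2.

S(g_1,r): lcm = y*z**2. S = -3/2*y**2 + 1.
  leading term y**2: subtract (-3/2)·g_3 from -3/2*y**2 + 1 → -15/88*y - 6/11*z - 1/8
  leading term y: no divisor's leading term divides it; move -15/88*y to the remainder.
  leading term z: no divisor's leading term divides it; move -6/11*z to the remainder.
  leading term 1: no divisor's leading term divides it; move -1/8 to the remainder.
  remainder -15/88*y - 6/11*z - 1/8 ≠ 0; add m_6 = -15/88*y - 6/11*z - 1/8 to the basis.

S(g_2,r): lcm = z**3. S = -3/2*y*z + 33/16*z**2 + 11/4*y - 5/16.
  leading term y*z: subtract (44/5*z)·m_6 from -3/2*y*z + 33/16*z**2 + 11/4*y - 5/16 → 549/80*z**2 + 11/4*y + 11/10*z - 5/16
  leading term z**2: subtract (549/320)·r from 549/80*z**2 + 11/4*y + 11/10*z - 5/16 → -1207/160*y + 11/10*z - 5/16
  leading term y: subtract (13277/300)·m_6 from -1207/160*y + 11/10*z - 5/16 → 631/25*z + 12527/2400
  leading term z: no divisor's leading term divides it; move 631/25*z to the remainder.
  leading term 1: no divisor's leading term divides it; move 12527/2400 to the remainder.
  remainder 631/25*z + 12527/2400 ≠ 0; add m_7 = 631/25*z + 12527/2400 to the basis.

S(g_1,m_7): lcm = y*z**2. S = -12527/60576*y*z + 1.
  leading term y*z: subtract (137797/113580*z)·m_6 from -12527/60576*y*z + 1 → 12527/18930*z**2 + 137797/908640*z + 1
  leading term z**2: subtract (12527/75720)·r from 12527/18930*z**2 + 137797/908640*z + 1 → -12527/12620*y + 137797/908640*z + 1
  leading term y: subtract (275594/47325)·m_6 from -12527/12620*y + 137797/908640*z + 1 → 15120089/4543200*z + 327097/189300
  leading term z: subtract (15120089/114670368)·m_7 from 15120089/4543200*z + 327097/189300 → 11445284561/11008355328
  leading term 1: no divisor's leading term divides it; move 11445284561/11008355328 to the remainder.
  remainder 11445284561/11008355328 ≠ 0; add m_8 = 11445284561/11008355328 to the basis.

The other S-polynomials (S(g_1,g_2), S(g_1,g_3), S(g_1,g_4), S(g_2,g_3), S(g_2,g_4), S(g_3,g_4), S(g_3,r), S(g_4,r), S(g_1,m_6), S(g_2,m_6), S(g_3,m_6), S(g_4,m_6), S(r,m_6), S(g_2,m_7), S(g_3,m_7), S(g_4,m_7), S(r,m_7), S(m_6,m_7), S(g_1,m_8), S(g_2,m_8), S(g_3,m_8), S(g_4,m_8), S(r,m_8), S(m_6,m_8), S(m_7,m_8)) all reduce to 0 modulo the current basis, so we have a Gröbner basis.
Inter-reduce: drop elements whose leading term is divisible by another's, tail-reduce, and make monic.
Reduced Gröbner basis: {1}.
The reduced Gröbner basis of I + (p) is {1}: the ideal is the whole ring, so the enlarged system has no common solution — adjoining p is inconsistent.

The remainder on division by a Gröbner basis is unique — it is the normal form.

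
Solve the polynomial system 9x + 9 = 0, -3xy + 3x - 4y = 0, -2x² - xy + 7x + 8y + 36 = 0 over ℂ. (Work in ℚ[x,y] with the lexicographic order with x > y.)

{(-1, -3)}

Compute a lex Gröbner basis by Buchberger's algorithm.
f_1 = 9x + 9, LT = x.
f_2 = -3xy + 3x - 4y, LT = xy.
f_3 = -2x² - xy + 7x + 8y + 36, LT = x².

S(f_1,f_2): lcm = xy. S = x - ⅓y.
  leading term x: subtract (1/9)·f_1 from x - ⅓y → -⅓y - 1
  leading term y: no divisor's leading term divides it; move -⅓y to the remainder.
  leading term 1: no divisor's leading term divides it; move -1 to the remainder.
  remainder -⅓y - 1 ≠ 0; add h_4 = -⅓y - 1 to the basis.

S(f_1,f_3): lcm = x². S = -½xy + 9/2x + 4y + 18.
  leading term xy: subtract (-1/18y)·f_1 from -½xy + 9/2x + 4y + 18 → 9/2x + 9/2y + 18
  leading term x: subtract (½)·f_1 from 9/2x + 9/2y + 18 → 9/2y + 27/2
  leading term y: subtract (-27/2)·h_4 from 9/2y + 27/2 → 0
  remainder 0.

S(f_2,f_3): lcm = x²y. S = -x² - ½xy² + 29/6xy + 4y² + 18y.
  leading term x²: subtract (-1/9x)·f_1 from -x² - ½xy² + 29/6xy + 4y² + 18y → -½xy² + 29/6xy + x + 4y² + 18y
  leading term xy²: subtract (-1/18y²)·f_1 from -½xy² + 29/6xy + x + 4y² + 18y → 29/6xy + x + 9/2y² + 18y
  leading term xy: subtract (29/54y)·f_1 from 29/6xy + x + 9/2y² + 18y → x + 9/2y² + 79/6y
  leading term x: subtract (1/9)·f_1 from x + 9/2y² + 79/6y → 9/2y² + 79/6y - 1
  leading term y²: subtract (-27/2y)·h_4 from 9/2y² + 79/6y - 1 → -⅓y - 1
  leading term y: subtract (1)·h_4 from -⅓y - 1 → 0
  remainder 0.

S(f_1,h_4): leading monomials are coprime, so the S-polynomial reduces to 0 (Buchberger's first criterion).
S(f_2,h_4): lcm = xy. S = -4x + 4/3y.
  leading term x: subtract (-4/9)·f_1 from -4x + 4/3y → 4/3y + 4
  leading term y: subtract (-4)·h_4 from 4/3y + 4 → 0
  remainder 0.

S(f_3,h_4): leading monomials are coprime, so the S-polynomial reduces to 0 (Buchberger's first criterion).
Every S-polynomial of the final basis reduces to 0, so we have a Gröbner basis.
Inter-reduce: drop elements whose leading term is divisible by another's, tail-reduce, and make monic.
Reduced Gröbner basis: {x + 1, y + 3}.

Elimination: the polynomial y + 3 lies in the elimination ideal for y, so y ∈ {-3}. For each such y, the remaining basis elements (now univariate) give the rest of the solution.
  y = -3: the earlier basis element becomes x + 1 = 0, giving x = -1 — point (-1, -3).
Each listed point satisfies every original equation (direct substitution).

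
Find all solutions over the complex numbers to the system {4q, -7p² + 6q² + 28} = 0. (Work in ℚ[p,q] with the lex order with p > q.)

Compute a lex Gröbner basis by Buchberger's algorithm.
f_1 = 4q, LT = q.
f_2 = -7p² + 6q² + 28, LT = p².

The S-polynomials (S(f_1,f_2)) all reduce to 0 modulo the current basis, so we have a Gröbner basis.
Inter-reduce: drop elements whose leading term is divisible by another's, tail-reduce, and make monic.
Reduced Gröbner basis: {p² - 4, q}.

Elimination: the polynomial q lies in the elimination ideal for q, so q ∈ {0}. For each such q, the remaining basis elements (now univariate) give the rest of the solution.
  q = 0: the earlier basis element becomes p² - 4 = 0, giving p = -2, 2 — points (-2, 0), (2, 0).

{(-2, 0), (2, 0)}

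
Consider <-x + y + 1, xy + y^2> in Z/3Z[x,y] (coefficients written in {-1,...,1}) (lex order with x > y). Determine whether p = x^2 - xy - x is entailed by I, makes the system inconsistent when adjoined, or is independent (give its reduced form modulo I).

First compute the reduced Gröbner basis of I by Buchberger's algorithm.
f_1 = -x + y + 1, LT = x.
f_2 = xy + y^2, LT = xy.

S(f_1,f_2): lcm = xy. S = y^2 - y.
  leading term y^2: no divisor's leading term divides it; move y^2 to the remainder.
  leading term y: no divisor's leading term divides it; move -y to the remainder.
  remainder y^2 - y ≠ 0; add h_3 = y^2 - y to the basis.

The other S-polynomials (S(f_1,h_3), S(f_2,h_3)) all reduce to 0 modulo the current basis, so we have a Gröbner basis.
Inter-reduce: drop elements whose leading term is divisible by another's, tail-reduce, and make monic.
Reduced Gröbner basis: {x - y - 1, y^2 - y}.
Label its elements g_1 = x - y - 1, g_2 = y^2 - y.

Reduce p = x^2 - xy - x modulo G:
  leading term x^2: subtract (x)·g_1 from x^2 - xy - x → 0
  normal form = 0.
Since the normal form is 0, p ∈ I.

x^2 - xy - x lies in I (it reduces to 0).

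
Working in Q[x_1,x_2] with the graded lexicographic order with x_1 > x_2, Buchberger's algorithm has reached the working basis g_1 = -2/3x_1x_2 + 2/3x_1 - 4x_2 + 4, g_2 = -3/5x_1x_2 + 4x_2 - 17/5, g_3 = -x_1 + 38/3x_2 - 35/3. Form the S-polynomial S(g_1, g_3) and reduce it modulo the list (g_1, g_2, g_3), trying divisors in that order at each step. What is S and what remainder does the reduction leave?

S(g_1, g_3) = 38/3x_2^2 - x_1 - 17/3x_2 - 6; remainder on division = 38/3x_2^2 - 55/3x_2 + 17/3.

lcm(LM(g_1), LM(g_3)) = x_1x_2.
S = (lcm/LT(g_1))·g_1 − (lcm/LT(g_3))·g_3 = 38/3x_2^2 - x_1 - 17/3x_2 - 6.
Reduce S modulo (g_1, g_2, g_3) in that order:
  leading term x_2^2: no divisor's leading term divides it; move 38/3x_2^2 to the remainder.
  leading term x_1: subtract (1)·g_3 from -x_1 - 17/3x_2 - 6 → -55/3x_2 + 17/3
  leading term x_2: no divisor's leading term divides it; move -55/3x_2 to the remainder.
  leading term 1: no divisor's leading term divides it; move 17/3 to the remainder.
The remainder 38/3x_2^2 - 55/3x_2 + 17/3 is nonzero, so it would be added as the next basis element.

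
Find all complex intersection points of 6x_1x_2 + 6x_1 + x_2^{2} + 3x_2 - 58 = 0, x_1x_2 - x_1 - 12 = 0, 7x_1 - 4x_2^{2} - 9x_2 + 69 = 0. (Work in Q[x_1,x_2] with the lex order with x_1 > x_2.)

{(-2, -5)}

Compute a lex Gröbner basis by Buchberger's algorithm.
f_1 = 6x_1x_2 + 6x_1 + x_2^{2} + 3x_2 - 58, LT = x_1x_2.
f_2 = x_1x_2 - x_1 - 12, LT = x_1x_2.
f_3 = 7x_1 - 4x_2^{2} - 9x_2 + 69, LT = x_1.

S(f_1,f_2): lcm = x_1x_2. S = 2x_1 + \tfrac{1}{6}x_2^{2} + \tfrac{1}{2}x_2 + \tfrac{7}{3}.
  reduce S modulo (f_1, f_2, f_3):
  remainder \tfrac{55}{42}x_2^{2} + \tfrac{43}{14}x_2 - \tfrac{365}{21} ≠ 0; add h_4 = \tfrac{55}{42}x_2^{2} + \tfrac{43}{14}x_2 - \tfrac{365}{21} to the basis.

S(f_1,f_3): lcm = x_1x_2. S = x_1 + \tfrac{4}{7}x_2^{3} + \tfrac{61}{42}x_2^{2} - \tfrac{131}{14}x_2 - \tfrac{29}{3}.
  reduce S modulo (f_1, f_2, f_3, h_4):
  remainder -\tfrac{6323}{3025}x_2 - \tfrac{6323}{605} ≠ 0; add h_5 = -\tfrac{6323}{3025}x_2 - \tfrac{6323}{605} to the basis.

The other S-polynomials (S(f_2,f_3), S(f_1,h_4), S(f_2,h_4), S(f_3,h_4), S(f_1,h_5), S(f_2,h_5), S(f_3,h_5), S(h_4,h_5)) all reduce to 0 modulo the current basis, so we have a Gröbner basis.
Inter-reduce: drop elements whose leading term is divisible by another's, tail-reduce, and make monic.
Reduced Gröbner basis: {x_1 + 2, x_2 + 5}.

The lex basis is triangular: the last element involves only x_2. Solving x_2 + 5 = 0 gives x_2 ∈ {-5}; substituting each value into the earlier elements determines the remaining variables.
  x_2 = -5: the earlier basis element becomes x_1 + 2 = 0, giving x_1 = -2 — point (-2, -5).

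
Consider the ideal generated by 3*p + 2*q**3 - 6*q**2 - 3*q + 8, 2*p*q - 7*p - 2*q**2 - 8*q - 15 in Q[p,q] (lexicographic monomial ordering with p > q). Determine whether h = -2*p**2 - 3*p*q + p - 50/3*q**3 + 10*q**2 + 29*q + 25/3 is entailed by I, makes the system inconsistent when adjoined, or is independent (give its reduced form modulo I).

First compute the reduced Gröbner basis of I by Buchberger's algorithm.
f_1 = 3*p + 2*q**3 - 6*q**2 - 3*q + 8, LT = p.
f_2 = 2*p*q - 7*p - 2*q**2 - 8*q - 15, LT = p*q.

S(f_1,f_2): lcm = p*q. S = 7/2*p + 2/3*q**4 - 2*q**3 + 20/3*q + 15/2.
  leading term p: subtract (7/6)·f_1 from 7/2*p + 2/3*q**4 - 2*q**3 + 20/3*q + 15/2 → 2/3*q**4 - 13/3*q**3 + 7*q**2 + 61/6*q - 11/6
  leading term q**4: no divisor's leading term divides it; move 2/3*q**4 to the remainder.
  leading term q**3: no divisor's leading term divides it; move -13/3*q**3 to the remainder.
  leading term q**2: no divisor's leading term divides it; move 7*q**2 to the remainder.
  leading term q: no divisor's leading term divides it; move 61/6*q to the remainder.
  leading term 1: no divisor's leading term divides it; move -11/6 to the remainder.
  remainder 2/3*q**4 - 13/3*q**3 + 7*q**2 + 61/6*q - 11/6 ≠ 0; add k_3 = 2/3*q**4 - 13/3*q**3 + 7*q**2 + 61/6*q - 11/6 to the basis.

The other S-polynomials (S(f_1,k_3), S(f_2,k_3)) all reduce to 0 modulo the current basis, so we have a Gröbner basis.
Inter-reduce: drop elements whose leading term is divisible by another's, tail-reduce, and make monic.
Reduced Gröbner basis: {p + 2/3*q**3 - 2*q**2 - q + 8/3, q**4 - 13/2*q**3 + 21/2*q**2 + 61/4*q - 11/4}.
Label its elements g_1 = p + 2/3*q**3 - 2*q**2 - q + 8/3, g_2 = q**4 - 13/2*q**3 + 21/2*q**2 + 61/4*q - 11/4.

Reduce h = -2*p**2 - 3*p*q + p - 50/3*q**3 + 10*q**2 + 29*q + 25/3 modulo G:
  leading term p**2: subtract (-2*p)·g_1 from -2*p**2 - 3*p*q + p - 50/3*q**3 + 10*q**2 + 29*q + 25/3 → 4/3*p*q**3 - 4*p*q**2 - 5*p*q + 19/3*p - 50/3*q**3 + 10*q**2 + 29*q + 25/3
  leading term p*q**3: subtract (4/3*q**3)·g_1 from 4/3*p*q**3 - 4*p*q**2 - 5*p*q + 19/3*p - 50/3*q**3 + 10*q**2 + 29*q + 25/3 → -4*p*q**2 - 5*p*q + 19/3*p - 8/9*q**6 + 8/3*q**5 + 4/3*q**4 - 182/9*q**3 + 10*q**2 + 29*q + 25/3
  leading term p*q**2: subtract (-4*q**2)·g_1 from -4*p*q**2 - 5*p*q + 19/3*p - 8/9*q**6 + 8/3*q**5 + 4/3*q**4 - 182/9*q**3 + 10*q**2 + 29*q + 25/3 → -5*p*q + 19/3*p - 8/9*q**6 + 16/3*q**5 - 20/3*q**4 - 218/9*q**3 + 62/3*q**2 + 29*q + 25/3
  leading term p*q: subtract (-5*q)·g_1 from -5*p*q + 19/3*p - 8/9*q**6 + 16/3*q**5 - 20/3*q**4 - 218/9*q**3 + 62/3*q**2 + 29*q + 25/3 → 19/3*p - 8/9*q**6 + 16/3*q**5 - 10/3*q**4 - 308/9*q**3 + 47/3*q**2 + 127/3*q + 25/3
  leading term p: subtract (19/3)·g_1 from 19/3*p - 8/9*q**6 + 16/3*q**5 - 10/3*q**4 - 308/9*q**3 + 47/3*q**2 + 127/3*q + 25/3 → -8/9*q**6 + 16/3*q**5 - 10/3*q**4 - 346/9*q**3 + 85/3*q**2 + 146/3*q - 77/9
  leading term q**6: subtract (-8/9*q**2)·g_2 from -8/9*q**6 + 16/3*q**5 - 10/3*q**4 - 346/9*q**3 + 85/3*q**2 + 146/3*q - 77/9 → -4/9*q**5 + 6*q**4 - 224/9*q**3 + 233/9*q**2 + 146/3*q - 77/9
  leading term q**5: subtract (-4/9*q)·g_2 from -4/9*q**5 + 6*q**4 - 224/9*q**3 + 233/9*q**2 + 146/3*q - 77/9 → 28/9*q**4 - 182/9*q**3 + 98/3*q**2 + 427/9*q - 77/9
  leading term q**4: subtract (28/9)·g_2 from 28/9*q**4 - 182/9*q**3 + 98/3*q**2 + 427/9*q - 77/9 → 0
  normal form = 0.
Since the normal form is 0, h ∈ I.

-2*p**2 - 3*p*q + p - 50/3*q**3 + 10*q**2 + 29*q + 25/3 lies in I (it reduces to 0).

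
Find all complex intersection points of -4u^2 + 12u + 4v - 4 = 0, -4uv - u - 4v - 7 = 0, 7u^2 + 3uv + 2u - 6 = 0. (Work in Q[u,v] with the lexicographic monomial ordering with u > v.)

{(1, -1)}

Compute a lex Gröbner basis by Buchberger's algorithm.
f_1 = -4u^2 + 12u + 4v - 4, LT = u^2.
f_2 = -4uv - u - 4v - 7, LT = uv.
f_3 = 7u^2 + 3uv + 2u - 6, LT = u^2.

S(f_1,f_2): lcm = u^2v. S = -1/4u^2 - 4uv - 7/4u - v^2 + v.
  reduce S modulo (f_1, f_2, f_3):
  remainder -3/2u - v^2 + 19/4v + 29/4 ≠ 0; add h_4 = -3/2u - v^2 + 19/4v + 29/4 to the basis.

S(f_1,f_3): lcm = u^2. S = -3/7uv - 23/7u - v + 13/7.
  reduce S modulo (f_1, f_2, f_3, h_4):
  remainder 89/42v^2 - 1787/168v - 2143/168 ≠ 0; add h_5 = 89/42v^2 - 1787/168v - 2143/168 to the basis.

S(f_2,f_3): lcm = u^2v. S = 1/4u^2 - 3/7uv^2 + 5/7uv + 7/4u + 6/7v.
  reduce S modulo (f_1, f_2, f_3, h_4, h_5):
  remainder 3457/1246v + 3457/1246 ≠ 0; add h_6 = 3457/1246v + 3457/1246 to the basis.

The other S-polynomials (S(f_1,h_4), S(f_2,h_4), S(f_3,h_4), S(f_1,h_5), S(f_2,h_5), S(f_3,h_5), S(h_4,h_5), S(f_1,h_6), S(f_2,h_6), S(f_3,h_6), S(h_4,h_6), S(h_5,h_6)) all reduce to 0 modulo the current basis, so we have a Gröbner basis.
Inter-reduce: drop elements whose leading term is divisible by another's, tail-reduce, and make monic.
Reduced Gröbner basis: {u - 1, v + 1}.

The lex basis is triangular: the last element involves only v. Solving v + 1 = 0 gives v ∈ {-1}; substituting each value into the earlier elements determines the remaining variables.
  v = -1: the earlier basis element becomes u - 1 = 0, giving u = 1 — point (1, -1).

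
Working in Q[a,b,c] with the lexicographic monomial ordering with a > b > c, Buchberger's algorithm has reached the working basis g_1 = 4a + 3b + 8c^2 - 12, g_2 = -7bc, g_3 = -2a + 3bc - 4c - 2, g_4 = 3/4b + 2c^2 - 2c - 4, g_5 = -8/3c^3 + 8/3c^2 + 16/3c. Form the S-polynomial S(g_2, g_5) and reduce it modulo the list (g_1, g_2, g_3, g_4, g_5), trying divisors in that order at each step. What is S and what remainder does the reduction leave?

lcm(LM(g_2), LM(g_5)) = bc^3.
S = (lcm/LT(g_2))·g_2 − (lcm/LT(g_5))·g_5 = bc^2 + 2bc.
Reduce S modulo (g_1, g_2, g_3, g_4, g_5) in that order:
  leading term bc^2: subtract (-1/7c)·g_2 from bc^2 + 2bc → 2bc
  leading term bc: subtract (-2/7)·g_2 from 2bc → 0
The remainder is 0, so this S-polynomial contributes no new basis element.

S(g_2, g_5) = bc^2 + 2bc; remainder on division = 0.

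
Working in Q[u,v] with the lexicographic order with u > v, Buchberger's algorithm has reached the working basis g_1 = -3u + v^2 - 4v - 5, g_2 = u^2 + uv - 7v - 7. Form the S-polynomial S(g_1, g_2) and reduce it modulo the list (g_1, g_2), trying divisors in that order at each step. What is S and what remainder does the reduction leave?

lcm(LM(g_1), LM(g_2)) = u^2.
S = (lcm/LT(g_1))·g_1 − (lcm/LT(g_2))·g_2 = -1/3uv^2 + 1/3uv + 5/3u + 7v + 7.
Reduce S modulo (g_1, g_2) in that order:
  leading term uv^2: subtract (1/9v^2)·g_1 from -1/3uv^2 + 1/3uv + 5/3u + 7v + 7 → 1/3uv + 5/3u - 1/9v^4 + 4/9v^3 + 5/9v^2 + 7v + 7
  leading term uv: subtract (-1/9v)·g_1 from 1/3uv + 5/3u - 1/9v^4 + 4/9v^3 + 5/9v^2 + 7v + 7 → 5/3u - 1/9v^4 + 5/9v^3 + 1/9v^2 + 58/9v + 7
  leading term u: subtract (-5/9)·g_1 from 5/3u - 1/9v^4 + 5/9v^3 + 1/9v^2 + 58/9v + 7 → -1/9v^4 + 5/9v^3 + 2/3v^2 + 38/9v + 38/9
  leading term v^4: no divisor's leading term divides it; move -1/9v^4 to the remainder.
  leading term v^3: no divisor's leading term divides it; move 5/9v^3 to the remainder.
  leading term v^2: no divisor's leading term divides it; move 2/3v^2 to the remainder.
  leading term v: no divisor's leading term divides it; move 38/9v to the remainder.
  leading term 1: no divisor's leading term divides it; move 38/9 to the remainder.
The remainder -1/9v^4 + 5/9v^3 + 2/3v^2 + 38/9v + 38/9 is nonzero, so it would be added as the next basis element.

S(g_1, g_2) = -1/3uv^2 + 1/3uv + 5/3u + 7v + 7; remainder on division = -1/9v^4 + 5/9v^3 + 2/3v^2 + 38/9v + 38/9.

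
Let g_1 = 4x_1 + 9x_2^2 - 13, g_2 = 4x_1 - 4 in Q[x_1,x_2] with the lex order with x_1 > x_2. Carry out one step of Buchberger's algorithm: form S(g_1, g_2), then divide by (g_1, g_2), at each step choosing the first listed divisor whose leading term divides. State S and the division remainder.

lcm(LM(g_1), LM(g_2)) = x_1.
S = (lcm/LT(g_1))·g_1 − (lcm/LT(g_2))·g_2 = 9/4x_2^2 - 9/4.
Reduce S modulo (g_1, g_2) in that order:
  leading term x_2^2: no divisor's leading term divides it; move 9/4x_2^2 to the remainder.
  leading term 1: no divisor's leading term divides it; move -9/4 to the remainder.
The remainder 9/4x_2^2 - 9/4 is nonzero, so it would be added as the next basis element.

S(g_1, g_2) = 9/4x_2^2 - 9/4; remainder on division = 9/4x_2^2 - 9/4.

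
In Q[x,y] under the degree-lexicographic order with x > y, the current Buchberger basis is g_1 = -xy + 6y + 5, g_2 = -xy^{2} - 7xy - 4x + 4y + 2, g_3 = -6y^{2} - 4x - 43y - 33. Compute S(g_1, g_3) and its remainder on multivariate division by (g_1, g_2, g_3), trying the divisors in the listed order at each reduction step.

lcm(LM(g_1), LM(g_3)) = xy^{2}.
S = (lcm/LT(g_1))·g_1 − (lcm/LT(g_3))·g_3 = -\tfrac{2}{3}x^{2} - \tfrac{43}{6}xy - 6y^{2} - \tfrac{11}{2}x - 5y.
Reduce S modulo (g_1, g_2, g_3) in that order:
  leading term x^{2}: no divisor's leading term divides it; move -\tfrac{2}{3}x^{2} to the remainder.
  leading term xy: subtract (\tfrac{43}{6})·g_1 from -\tfrac{43}{6}xy - 6y^{2} - \tfrac{11}{2}x - 5y → -6y^{2} - \tfrac{11}{2}x - 48y - \tfrac{215}{6}
  leading term y^{2}: subtract (1)·g_3 from -6y^{2} - \tfrac{11}{2}x - 48y - \tfrac{215}{6} → -\tfrac{3}{2}x - 5y - \tfrac{17}{6}
  leading term x: no divisor's leading term divides it; move -\tfrac{3}{2}x to the remainder.
  leading term y: no divisor's leading term divides it; move -5y to the remainder.
  leading term 1: no divisor's leading term divides it; move -\tfrac{17}{6} to the remainder.
The remainder -\tfrac{2}{3}x^{2} - \tfrac{3}{2}x - 5y - \tfrac{17}{6} is nonzero, so it would be added as the next basis element.

S(g_1, g_3) = -\tfrac{2}{3}x^{2} - \tfrac{43}{6}xy - 6y^{2} - \tfrac{11}{2}x - 5y; remainder on division = -\tfrac{2}{3}x^{2} - \tfrac{3}{2}x - 5y - \tfrac{17}{6}.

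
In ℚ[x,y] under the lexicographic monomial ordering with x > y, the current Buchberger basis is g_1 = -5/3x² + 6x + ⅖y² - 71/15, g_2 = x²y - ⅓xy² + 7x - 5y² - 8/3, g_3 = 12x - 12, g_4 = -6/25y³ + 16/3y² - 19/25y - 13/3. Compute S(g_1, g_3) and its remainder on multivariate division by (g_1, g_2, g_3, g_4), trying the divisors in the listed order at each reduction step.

lcm(LM(g_1), LM(g_3)) = x².
S = (lcm/LT(g_1))·g_1 − (lcm/LT(g_3))·g_3 = -13/5x - 6/25y² + 71/25.
Reduce S modulo (g_1, g_2, g_3, g_4) in that order:
  leading term x: subtract (-13/60)·g_3 from -13/5x - 6/25y² + 71/25 → -6/25y² + 6/25
  leading term y²: no divisor's leading term divides it; move -6/25y² to the remainder.
  leading term 1: no divisor's leading term divides it; move 6/25 to the remainder.
The remainder -6/25y² + 6/25 is nonzero, so it would be added as the next basis element.
This is the inner loop of Buchberger's algorithm — each nonzero remainder becomes a new basis element.

S(g_1, g_3) = -13/5x - 6/25y² + 71/25; remainder on division = -6/25y² + 6/25.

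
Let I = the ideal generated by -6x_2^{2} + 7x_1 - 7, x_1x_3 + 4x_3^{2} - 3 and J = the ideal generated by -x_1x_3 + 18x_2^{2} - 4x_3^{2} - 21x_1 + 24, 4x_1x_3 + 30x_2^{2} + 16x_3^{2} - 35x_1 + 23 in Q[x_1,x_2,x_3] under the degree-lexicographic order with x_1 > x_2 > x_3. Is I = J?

Yes, the ideals are equal.

For a fixed monomial order, each ideal has a unique reduced Gröbner basis; comparing bases decides equality.
Buchberger on the first generating set:
f_1 = -6x_2^{2} + 7x_1 - 7, LT = x_2^{2}.
f_2 = x_1x_3 + 4x_3^{2} - 3, LT = x_1x_3.

The S-polynomials (S(f_1,f_2)) all reduce to 0 modulo the current basis, so we have a Gröbner basis.
Inter-reduce: drop elements whose leading term is divisible by another's, tail-reduce, and make monic.
Reduced Gröbner basis: {x_1x_3 + 4x_3^{2} - 3, x_2^{2} - \tfrac{7}{6}x_1 + \tfrac{7}{6}}.

Buchberger on the second generating set:
h_1 = -x_1x_3 + 18x_2^{2} - 4x_3^{2} - 21x_1 + 24, LT = x_1x_3.
h_2 = 4x_1x_3 + 30x_2^{2} + 16x_3^{2} - 35x_1 + 23, LT = x_1x_3.

S(h_1,h_2): lcm = x_1x_3. S = -\tfrac{51}{2}x_2^{2} + \tfrac{119}{4}x_1 - \tfrac{119}{4}.
  reduce S modulo (h_1, h_2):
  remainder -\tfrac{51}{2}x_2^{2} + \tfrac{119}{4}x_1 - \tfrac{119}{4} ≠ 0; add k_3 = -\tfrac{51}{2}x_2^{2} + \tfrac{119}{4}x_1 - \tfrac{119}{4} to the basis.

The other S-polynomials (S(h_1,k_3), S(h_2,k_3)) all reduce to 0 modulo the current basis, so we have a Gröbner basis.
Inter-reduce: drop elements whose leading term is divisible by another's, tail-reduce, and make monic.
Reduced Gröbner basis: {x_1x_3 + 4x_3^{2} - 3, x_2^{2} - \tfrac{7}{6}x_1 + \tfrac{7}{6}}.

These coincide, so the ideals are equal.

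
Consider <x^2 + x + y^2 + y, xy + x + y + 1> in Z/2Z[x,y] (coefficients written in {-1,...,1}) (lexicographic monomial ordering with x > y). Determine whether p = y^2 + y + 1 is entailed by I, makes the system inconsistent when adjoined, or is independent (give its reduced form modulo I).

Adjoining y^2 + y + 1 makes the ideal the whole ring: the system is inconsistent.

First compute the reduced Gröbner basis of I by Buchberger's algorithm.
f_1 = x^2 + x + y^2 + y, LT = x^2.
f_2 = xy + x + y + 1, LT = xy.

S(f_1,f_2): lcm = x^2y. S = x^2 + x + y^3 + y^2.
  leading term x^2: subtract (1)·f_1 from x^2 + x + y^3 + y^2 → y^3 + y
  leading term y^3: no divisor's leading term divides it; move y^3 to the remainder.
  leading term y: no divisor's leading term divides it; move y to the remainder.
  remainder y^3 + y ≠ 0; add h_3 = y^3 + y to the basis.

The other S-polynomials (S(f_1,h_3), S(f_2,h_3)) all reduce to 0 modulo the current basis, so we have a Gröbner basis.
Inter-reduce: drop elements whose leading term is divisible by another's, tail-reduce, and make monic.
Reduced Gröbner basis: {x^2 + x + y^2 + y, xy + x + y + 1, y^3 + y}.
Label its elements g_1 = x^2 + x + y^2 + y, g_2 = xy + x + y + 1, g_3 = y^3 + y.

Reduce p = y^2 + y + 1 modulo G:
  leading term y^2: no divisor's leading term divides it; move y^2 to the remainder.
  leading term y: no divisor's leading term divides it; move y to the remainder.
  leading term 1: no divisor's leading term divides it; move 1 to the remainder.
  normal form = y^2 + y + 1.
The normal form is nonzero, so p ∉ I. Since p minus its normal form lies in I, I + (p) = I + (r) where r = y^2 + y + 1; decide whether this ideal is the whole ring.
Run Buchberger on G together with r (pairs among the g_i already reduce to 0 since G is a Gröbner basis):
g_1 = x^2 + x + y^2 + y, LT = x^2.
g_2 = xy + x + y + 1, LT = xy.
g_3 = y^3 + y, LT = y^3.
r = y^2 + y + 1, LT = y^2.

S(g_2,r): lcm = xy^2. S = x + y^2 + y.
  leading term x: no divisor's leading term divides it; move x to the remainder.
  leading term y^2: subtract (1)·r from y^2 + y → 1
  leading term 1: no divisor's leading term divides it; move 1 to the remainder.
  remainder x + 1 ≠ 0; add m_5 = x + 1 to the basis.

S(g_3,r): lcm = y^3. S = y^2.
  leading term y^2: subtract (1)·r from y^2 → y + 1
  leading term y: no divisor's leading term divides it; move y to the remainder.
  leading term 1: no divisor's leading term divides it; move 1 to the remainder.
  remainder y + 1 ≠ 0; add m_6 = y + 1 to the basis.

S(g_1,m_5): lcm = x^2. S = y^2 + y.
  leading term y^2: subtract (1)·r from y^2 + y → 1
  leading term 1: no divisor's leading term divides it; move 1 to the remainder.
  remainder 1 ≠ 0; add m_7 = 1 to the basis.

The other S-polynomials (S(g_1,g_2), S(g_1,g_3), S(g_1,r), S(g_2,g_3), S(g_2,m_5), S(g_3,m_5), S(r,m_5), S(g_1,m_6), S(g_2,m_6), S(g_3,m_6), S(r,m_6), S(m_5,m_6), S(g_1,m_7), S(g_2,m_7), S(g_3,m_7), S(r,m_7), S(m_5,m_7), S(m_6,m_7)) all reduce to 0 modulo the current basis, so we have a Gröbner basis.
Inter-reduce: drop elements whose leading term is divisible by another's, tail-reduce, and make monic.
Reduced Gröbner basis: {1}.
The reduced Gröbner basis of I + (p) is {1}: the ideal is the whole ring, so the enlarged system has no common solution — adjoining p is inconsistent.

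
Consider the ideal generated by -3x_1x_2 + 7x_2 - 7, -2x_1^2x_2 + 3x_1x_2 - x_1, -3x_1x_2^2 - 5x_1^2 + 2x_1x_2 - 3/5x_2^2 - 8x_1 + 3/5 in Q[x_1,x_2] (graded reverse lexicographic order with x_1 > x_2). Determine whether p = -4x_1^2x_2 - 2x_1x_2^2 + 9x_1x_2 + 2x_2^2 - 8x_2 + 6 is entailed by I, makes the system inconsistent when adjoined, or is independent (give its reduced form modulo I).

First compute the reduced Gröbner basis of I by Buchberger's algorithm.
f_1 = -3x_1x_2 + 7x_2 - 7, LT = x_1x_2.
f_2 = -2x_1^2x_2 + 3x_1x_2 - x_1, LT = x_1^2x_2.
f_3 = -3x_1x_2^2 - 5x_1^2 + 2x_1x_2 - 3/5x_2^2 - 8x_1 + 3/5, LT = x_1x_2^2.

S(f_1,f_2): lcm = x_1^2x_2. S = -5/6x_1x_2 + 11/6x_1.
  leading term x_1x_2: subtract (5/18)·f_1 from -5/6x_1x_2 + 11/6x_1 → 11/6x_1 - 35/18x_2 + 35/18
  leading term x_1: no divisor's leading term divides it; move 11/6x_1 to the remainder.
  leading term x_2: no divisor's leading term divides it; move -35/18x_2 to the remainder.
  leading term 1: no divisor's leading term divides it; move 35/18 to the remainder.
  remainder 11/6x_1 - 35/18x_2 + 35/18 ≠ 0; add h_4 = 11/6x_1 - 35/18x_2 + 35/18 to the basis.

S(f_1,f_3): lcm = x_1x_2^2. S = -5/3x_1^2 + 2/3x_1x_2 - 38/15x_2^2 - 8/3x_1 + 7/3x_2 + 1/5.
  leading term x_1^2: subtract (-10/11x_1)·h_4 from -5/3x_1^2 + 2/3x_1x_2 - 38/15x_2^2 - 8/3x_1 + 7/3x_2 + 1/5 → -109/99x_1x_2 - 38/15x_2^2 - 89/99x_1 + 7/3x_2 + 1/5
  leading term x_1x_2: subtract (109/297)·f_1 from -109/99x_1x_2 - 38/15x_2^2 - 89/99x_1 + 7/3x_2 + 1/5 → -38/15x_2^2 - 89/99x_1 - 70/297x_2 + 4112/1485
  leading term x_2^2: no divisor's leading term divides it; move -38/15x_2^2 to the remainder.
  leading term x_1: subtract (-178/363)·h_4 from -89/99x_1 - 70/297x_2 + 4112/1485 → -1295/1089x_2 + 20269/5445
  leading term x_2: no divisor's leading term divides it; move -1295/1089x_2 to the remainder.
  leading term 1: no divisor's leading term divides it; move 20269/5445 to the remainder.
  remainder -38/15x_2^2 - 1295/1089x_2 + 20269/5445 ≠ 0; add h_5 = -38/15x_2^2 - 1295/1089x_2 + 20269/5445 to the basis.

S(f_2,f_3): lcm = x_1^2x_2^2. S = -5/3x_1^3 + 2/3x_1^2x_2 - 17/10x_1x_2^2 - 8/3x_1^2 + 1/2x_1x_2 + 1/5x_1.
  leading term x_1^3: subtract (-10/11x_1^2)·h_4 from -5/3x_1^3 + 2/3x_1^2x_2 - 17/10x_1x_2^2 - 8/3x_1^2 + 1/2x_1x_2 + 1/5x_1 → -109/99x_1^2x_2 - 17/10x_1x_2^2 - 89/99x_1^2 + 1/2x_1x_2 + 1/5x_1
  leading term x_1^2x_2: subtract (109/297x_1)·f_1 from -109/99x_1^2x_2 - 17/10x_1x_2^2 - 89/99x_1^2 + 1/2x_1x_2 + 1/5x_1 → -17/10x_1x_2^2 - 89/99x_1^2 - 1229/594x_1x_2 + 4112/1485x_1
  leading term x_1x_2^2: subtract (17/30x_2)·f_1 from -17/10x_1x_2^2 - 89/99x_1^2 - 1229/594x_1x_2 + 4112/1485x_1 → -89/99x_1^2 - 1229/594x_1x_2 - 119/30x_2^2 + 4112/1485x_1 + 119/30x_2
  leading term x_1^2: subtract (-178/363x_1)·h_4 from -89/99x_1^2 - 1229/594x_1x_2 - 119/30x_2^2 + 4112/1485x_1 + 119/30x_2 → -6583/2178x_1x_2 - 119/30x_2^2 + 20269/5445x_1 + 119/30x_2
  leading term x_1x_2: subtract (6583/6534)·f_1 from -6583/2178x_1x_2 - 119/30x_2^2 + 20269/5445x_1 + 119/30x_2 → -119/30x_2^2 + 20269/5445x_1 - 50407/16335x_2 + 46081/6534
  leading term x_2^2: subtract (119/76)·h_5 from -119/30x_2^2 + 20269/5445x_1 - 50407/16335x_2 + 46081/6534 → 20269/5445x_1 - 1519357/1241460x_2 + 1519357/1241460
  leading term x_1: subtract (40538/19965)·h_4 from 20269/5445x_1 - 1519357/1241460x_2 + 1519357/1241460 → 12400871/4552020x_2 - 12400871/4552020
  leading term x_2: no divisor's leading term divides it; move 12400871/4552020x_2 to the remainder.
  leading term 1: no divisor's leading term divides it; move -12400871/4552020 to the remainder.
  remainder 12400871/4552020x_2 - 12400871/4552020 ≠ 0; add h_6 = 12400871/4552020x_2 - 12400871/4552020 to the basis.

The other S-polynomials (S(f_1,h_4), S(f_2,h_4), S(f_3,h_4), S(f_1,h_5), S(f_2,h_5), S(f_3,h_5), S(h_4,h_5), S(f_1,h_6), S(f_2,h_6), S(f_3,h_6), S(h_4,h_6), S(h_5,h_6)) all reduce to 0 modulo the current basis, so we have a Gröbner basis.
Inter-reduce: drop elements whose leading term is divisible by another's, tail-reduce, and make monic.
Reduced Gröbner basis: {x_1, x_2 - 1}.
Label its elements g_1 = x_1, g_2 = x_2 - 1.

Reduce p = -4x_1^2x_2 - 2x_1x_2^2 + 9x_1x_2 + 2x_2^2 - 8x_2 + 6 modulo G:
  leading term x_1^2x_2: subtract (-4x_1x_2)·g_1 from -4x_1^2x_2 - 2x_1x_2^2 + 9x_1x_2 + 2x_2^2 - 8x_2 + 6 → -2x_1x_2^2 + 9x_1x_2 + 2x_2^2 - 8x_2 + 6
  leading term x_1x_2^2: subtract (-2x_2^2)·g_1 from -2x_1x_2^2 + 9x_1x_2 + 2x_2^2 - 8x_2 + 6 → 9x_1x_2 + 2x_2^2 - 8x_2 + 6
  leading term x_1x_2: subtract (9x_2)·g_1 from 9x_1x_2 + 2x_2^2 - 8x_2 + 6 → 2x_2^2 - 8x_2 + 6
  leading term x_2^2: subtract (2x_2)·g_2 from 2x_2^2 - 8x_2 + 6 → -6x_2 + 6
  leading term x_2: subtract (-6)·g_2 from -6x_2 + 6 → 0
  normal form = 0.
Since the normal form is 0, p ∈ I.

-4x_1^2x_2 - 2x_1x_2^2 + 9x_1x_2 + 2x_2^2 - 8x_2 + 6 lies in I (it reduces to 0).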